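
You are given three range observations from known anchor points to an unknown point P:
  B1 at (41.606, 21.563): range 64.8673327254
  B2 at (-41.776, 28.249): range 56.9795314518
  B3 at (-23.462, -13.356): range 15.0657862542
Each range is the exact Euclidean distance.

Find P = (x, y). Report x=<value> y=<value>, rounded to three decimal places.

x=-9.336 y=-18.595

eq1: (x − 41.606)² + (y − 21.563)² = 64.8673327254²
eq2: (x + 41.776)² + (y − 28.249)² = 56.9795314518²
eq3: (x + 23.462)² + (y + 13.356)² = 15.0657862542²
eq2−eq3, eq2−eq1 (x²,y² cancel):
  36.628·x − 83.210·y = 1205.297092
  166.764·x − 13.372·y = -1308.321822
det = 36.628·-13.372 − -83.210·166.764 = 13386.642824
x = (1205.297092·-13.372 − -83.210·-1308.321822) / 13386.642824 = -9.336373
y = (36.628·-1308.321822 − 1205.297092·166.764) / 13386.642824 = -18.594757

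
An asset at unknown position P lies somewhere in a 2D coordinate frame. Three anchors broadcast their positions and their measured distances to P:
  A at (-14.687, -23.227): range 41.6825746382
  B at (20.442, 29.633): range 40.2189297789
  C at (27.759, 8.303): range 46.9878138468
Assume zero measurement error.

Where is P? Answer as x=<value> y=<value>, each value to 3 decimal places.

eq1: (x + 14.687)² + (y + 23.227)² = 41.6825746382²
eq2: (x − 20.442)² + (y − 29.633)² = 40.2189297789²
eq3: (x − 27.759)² + (y − 8.303)² = 46.9878138468²
eq3−eq1, eq3−eq2 (x²,y² cancel):
  -84.892·x − 63.060·y = 386.117230
  -14.634·x + 42.660·y = 1046.780501
det = -84.892·42.660 − -63.060·-14.634 = -4544.312760
x = (386.117230·42.660 − -63.060·1046.780501) / -4544.312760 = -18.150542
y = (-84.892·1046.780501 − 386.117230·-14.634) / -4544.312760 = 18.311427

x=-18.151 y=18.311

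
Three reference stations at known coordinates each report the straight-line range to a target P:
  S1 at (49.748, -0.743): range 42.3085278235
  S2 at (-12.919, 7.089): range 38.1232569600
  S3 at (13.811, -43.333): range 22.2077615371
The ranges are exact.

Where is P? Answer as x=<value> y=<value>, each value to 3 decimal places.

x=12.688 y=-21.154

eq1: (x − 49.748)² + (y + 0.743)² = 42.3085278235²
eq2: (x + 12.919)² + (y − 7.089)² = 38.1232569600²
eq3: (x − 13.811)² + (y + 43.333)² = 22.2077615371²
eq1−eq2, eq1−eq3 (x²,y² cancel):
  -125.334·x + 15.664·y = -1921.632266
  -71.874·x − 85.180·y = 889.903911
det = -125.334·-85.180 − 15.664·-71.874 = 11801.784456
x = (-1921.632266·-85.180 − 15.664·889.903911) / 11801.784456 = 12.688351
y = (-125.334·889.903911 − -1921.632266·-71.874) / 11801.784456 = -21.153633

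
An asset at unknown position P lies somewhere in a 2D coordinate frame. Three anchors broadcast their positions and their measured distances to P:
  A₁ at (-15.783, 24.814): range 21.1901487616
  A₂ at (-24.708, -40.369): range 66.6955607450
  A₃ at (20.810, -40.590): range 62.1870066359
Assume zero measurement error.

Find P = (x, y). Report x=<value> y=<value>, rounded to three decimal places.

eq1: (x + 15.783)² + (y − 24.814)² = 21.1901487616²
eq2: (x + 24.708)² + (y + 40.369)² = 66.6955607450²
eq3: (x − 20.810)² + (y + 40.590)² = 62.1870066359²
eq2−eq3, eq2−eq1 (x²,y² cancel):
  91.036·x − 0.442·y = 421.536804
  17.850·x + 130.366·y = 2623.971679
det = 91.036·130.366 − -0.442·17.850 = 11875.888876
x = (421.536804·130.366 − -0.442·2623.971679) / 11875.888876 = 4.725024
y = (91.036·2623.971679 − 421.536804·17.850) / 11875.888876 = 19.480769

x=4.725 y=19.481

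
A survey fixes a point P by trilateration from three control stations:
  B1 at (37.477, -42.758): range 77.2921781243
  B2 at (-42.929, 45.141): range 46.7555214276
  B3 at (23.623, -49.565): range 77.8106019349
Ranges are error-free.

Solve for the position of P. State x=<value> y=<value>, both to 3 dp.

x=-1.122 y=24.206

eq1: (x − 37.477)² + (y + 42.758)² = 77.2921781243²
eq2: (x + 42.929)² + (y − 45.141)² = 46.7555214276²
eq3: (x − 23.623)² + (y + 49.565)² = 77.8106019349²
eq3−eq2, eq3−eq1 (x²,y² cancel):
  -133.104·x + 189.412·y = 4734.284558
  27.708·x + 13.614·y = 298.445713
det = -133.104·13.614 − 189.412·27.708 = -7060.305552
x = (4734.284558·13.614 − 189.412·298.445713) / -7060.305552 = -1.122239
y = (-133.104·298.445713 − 4734.284558·27.708) / -7060.305552 = 24.206017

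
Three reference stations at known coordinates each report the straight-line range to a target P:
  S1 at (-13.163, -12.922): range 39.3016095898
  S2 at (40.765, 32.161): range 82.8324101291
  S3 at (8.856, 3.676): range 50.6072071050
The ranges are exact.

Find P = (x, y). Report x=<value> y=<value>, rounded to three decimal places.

eq1: (x + 13.163)² + (y + 12.922)² = 39.3016095898²
eq2: (x − 40.765)² + (y − 32.161)² = 82.8324101291²
eq3: (x − 8.856)² + (y − 3.676)² = 50.6072071050²
eq2−eq1, eq2−eq3 (x²,y² cancel):
  -107.856·x − 90.166·y = 2960.719158
  -63.818·x − 56.970·y = 1695.945323
det = -107.856·-56.970 − -90.166·-63.818 = 390.342532
x = (2960.719158·-56.970 − -90.166·1695.945323) / 390.342532 = -40.363433
y = (-107.856·1695.945323 − 2960.719158·-63.818) / 390.342532 = 15.446168

x=-40.363 y=15.446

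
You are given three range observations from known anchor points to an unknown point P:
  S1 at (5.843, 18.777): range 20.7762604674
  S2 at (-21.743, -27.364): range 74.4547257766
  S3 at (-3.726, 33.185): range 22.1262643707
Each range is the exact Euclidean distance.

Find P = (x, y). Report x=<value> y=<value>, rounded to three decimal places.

eq1: (x − 5.843)² + (y − 18.777)² = 20.7762604674²
eq2: (x + 21.743)² + (y + 27.364)² = 74.4547257766²
eq3: (x + 3.726)² + (y − 33.185)² = 22.1262643707²
eq3−eq1, eq3−eq2 (x²,y² cancel):
  19.138·x − 28.816·y = -670.492347
  -36.034·x − 121.098·y = -4947.515371
det = 19.138·-121.098 − -28.816·-36.034 = -3355.929268
x = (-670.492347·-121.098 − -28.816·-4947.515371) / -3355.929268 = 18.287728
y = (19.138·-4947.515371 − -670.492347·-36.034) / -3355.929268 = 35.413759

x=18.288 y=35.414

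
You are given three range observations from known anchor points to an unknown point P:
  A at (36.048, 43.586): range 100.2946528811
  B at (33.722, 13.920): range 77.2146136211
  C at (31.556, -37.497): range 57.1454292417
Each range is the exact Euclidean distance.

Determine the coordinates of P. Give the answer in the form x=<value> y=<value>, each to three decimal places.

eq1: (x − 36.048)² + (y − 43.586)² = 100.2946528811²
eq2: (x − 33.722)² + (y − 13.920)² = 77.2146136211²
eq3: (x − 31.556)² + (y + 37.497)² = 57.1454292417²
eq2−eq1, eq2−eq3 (x²,y² cancel):
  4.652·x + 59.332·y = -2228.662824
  -4.332·x − 102.834·y = 3767.362934
det = 4.652·-102.834 − 59.332·-4.332 = -221.357544
x = (-2228.662824·-102.834 − 59.332·3767.362934) / -221.357544 = -25.556550
y = (4.652·3767.362934 − -2228.662824·-4.332) / -221.357544 = -35.558784

x=-25.557 y=-35.559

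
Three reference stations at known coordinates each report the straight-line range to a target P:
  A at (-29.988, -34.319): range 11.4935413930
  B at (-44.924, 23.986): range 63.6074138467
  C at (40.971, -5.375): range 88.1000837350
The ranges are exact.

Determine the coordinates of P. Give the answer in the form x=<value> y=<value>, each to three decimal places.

eq1: (x + 29.988)² + (y + 34.319)² = 11.4935413930²
eq2: (x + 44.924)² + (y − 23.986)² = 63.6074138467²
eq3: (x − 40.971)² + (y + 5.375)² = 88.1000837350²
eq1−eq2, eq1−eq3 (x²,y² cancel):
  -29.872·x + 116.610·y = -3397.381536
  141.918·x + 57.888·y = -7999.083699
det = -29.872·57.888 − 116.610·141.918 = -18278.288316
x = (-3397.381536·57.888 − 116.610·-7999.083699) / -18278.288316 = -40.272126
y = (-29.872·-7999.083699 − -3397.381536·141.918) / -18278.288316 = -39.451080

x=-40.272 y=-39.451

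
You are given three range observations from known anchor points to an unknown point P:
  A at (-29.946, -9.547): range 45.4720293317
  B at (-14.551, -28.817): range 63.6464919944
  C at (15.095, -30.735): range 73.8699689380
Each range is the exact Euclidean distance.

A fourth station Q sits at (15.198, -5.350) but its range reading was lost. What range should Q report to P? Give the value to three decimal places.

52.806

eq1: (x + 29.946)² + (y + 9.547)² = 45.4720293317²
eq2: (x + 14.551)² + (y + 28.817)² = 63.6464919944²
eq3: (x − 15.095)² + (y + 30.735)² = 73.8699689380²
eq1−eq3, eq1−eq2 (x²,y² cancel):
  90.082·x − 42.376·y = -3204.475734
  30.790·x − 38.540·y = -1928.927527
det = 90.082·-38.540 − -42.376·30.790 = -2167.003240
x = (-3204.475734·-38.540 − -42.376·-1928.927527) / -2167.003240 = -19.270973
y = (90.082·-1928.927527 − -3204.475734·30.790) / -2167.003240 = 34.654236
|P − Q| = √((-19.270973 − 15.198)² + (34.654236 − -5.350)²) = 52.805767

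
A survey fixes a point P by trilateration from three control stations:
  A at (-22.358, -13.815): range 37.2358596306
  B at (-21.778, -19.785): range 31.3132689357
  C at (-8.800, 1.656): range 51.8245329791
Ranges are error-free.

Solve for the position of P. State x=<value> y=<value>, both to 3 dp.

eq1: (x + 22.358)² + (y + 13.815)² = 37.2358596306²
eq2: (x + 21.778)² + (y + 19.785)² = 31.3132689357²
eq3: (x + 8.800)² + (y − 1.656)² = 51.8245329791²
eq1−eq2, eq1−eq3 (x²,y² cancel):
  1.160·x − 11.940·y = 580.981551
  27.116·x + 30.942·y = -1909.825029
det = 1.160·30.942 − -11.940·27.116 = 359.657760
x = (580.981551·30.942 − -11.940·-1909.825029) / 359.657760 = -13.419924
y = (1.160·-1909.825029 − 580.981551·27.116) / 359.657760 = -49.962200

x=-13.420 y=-49.962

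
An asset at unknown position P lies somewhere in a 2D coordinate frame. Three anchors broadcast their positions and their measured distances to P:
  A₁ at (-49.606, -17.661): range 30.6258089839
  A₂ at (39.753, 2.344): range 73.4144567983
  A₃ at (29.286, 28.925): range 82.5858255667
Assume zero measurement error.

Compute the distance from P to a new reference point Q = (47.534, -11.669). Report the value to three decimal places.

74.904

eq1: (x + 49.606)² + (y + 17.661)² = 30.6258089839²
eq2: (x − 39.753)² + (y − 2.344)² = 73.4144567983²
eq3: (x − 29.286)² + (y − 28.925)² = 82.5858255667²
eq1−eq3, eq1−eq2 (x²,y² cancel):
  157.784·x + 93.172·y = -6960.819145
  178.718·x + 40.010·y = -5638.613103
det = 157.784·40.010 − 93.172·178.718 = -10338.575656
x = (-6960.819145·40.010 − 93.172·-5638.613103) / -10338.575656 = -23.877417
y = (157.784·-5638.613103 − -6960.819145·178.718) / -10338.575656 = -34.273652
|P − Q| = √((-23.877417 − 47.534)² + (-34.273652 − -11.669)²) = 74.903677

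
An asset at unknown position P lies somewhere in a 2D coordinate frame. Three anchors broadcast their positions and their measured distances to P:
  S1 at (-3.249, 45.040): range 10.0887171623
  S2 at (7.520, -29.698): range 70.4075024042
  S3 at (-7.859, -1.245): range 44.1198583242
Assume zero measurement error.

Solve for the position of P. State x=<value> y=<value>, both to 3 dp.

x=5.854 y=40.690

eq1: (x + 3.249)² + (y − 45.040)² = 10.0887171623²
eq2: (x − 7.520)² + (y + 29.698)² = 70.4075024042²
eq3: (x + 7.859)² + (y + 1.245)² = 44.1198583242²
eq3−eq2, eq3−eq1 (x²,y² cancel):
  30.758·x − 56.906·y = -2135.446798
  9.220·x + 92.570·y = 3820.623380
det = 30.758·92.570 − -56.906·9.220 = 3371.941380
x = (-2135.446798·92.570 − -56.906·3820.623380) / 3371.941380 = 5.853626
y = (30.758·3820.623380 − -2135.446798·9.220) / 3371.941380 = 40.689780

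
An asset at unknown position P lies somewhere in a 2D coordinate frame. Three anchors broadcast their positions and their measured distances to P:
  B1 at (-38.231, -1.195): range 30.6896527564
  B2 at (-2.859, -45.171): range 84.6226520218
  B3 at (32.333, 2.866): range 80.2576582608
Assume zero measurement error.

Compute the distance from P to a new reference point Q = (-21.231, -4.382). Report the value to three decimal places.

eq1: (x + 38.231)² + (y + 1.195)² = 30.6896527564²
eq2: (x + 2.859)² + (y + 45.171)² = 84.6226520218²
eq3: (x − 32.333)² + (y − 2.866)² = 80.2576582608²
eq3−eq2, eq3−eq1 (x²,y² cancel):
  -70.384·x − 96.074·y = 275.254751
  -141.128·x − 8.122·y = 5908.837464
det = -70.384·-8.122 − -96.074·-141.128 = -12987.072624
x = (275.254751·-8.122 − -96.074·5908.837464) / -12987.072624 = -43.539452
y = (-70.384·5908.837464 − 275.254751·-141.128) / -12987.072624 = 29.032059
|P − Q| = √((-43.539452 − -21.231)² + (29.032059 − -4.382)²) = 40.176690

40.177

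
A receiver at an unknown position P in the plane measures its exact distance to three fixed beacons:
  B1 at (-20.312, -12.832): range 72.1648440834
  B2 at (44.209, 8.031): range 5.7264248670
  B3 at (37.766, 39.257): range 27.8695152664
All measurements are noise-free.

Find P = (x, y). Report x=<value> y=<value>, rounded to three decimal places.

x=47.076 y=12.988

eq1: (x + 20.312)² + (y + 12.832)² = 72.1648440834²
eq2: (x − 44.209)² + (y − 8.031)² = 5.7264248670²
eq3: (x − 37.766)² + (y − 39.257)² = 27.8695152664²
eq1−eq3, eq1−eq2 (x²,y² cancel):
  116.156·x + 104.178·y = 6821.200077
  129.042·x + 41.726·y = 6616.667854
det = 116.156·41.726 − 104.178·129.042 = -8596.612220
x = (6821.200077·41.726 − 104.178·6616.667854) / -8596.612220 = 47.075501
y = (116.156·6616.667854 − 6821.200077·129.042) / -8596.612220 = 12.988329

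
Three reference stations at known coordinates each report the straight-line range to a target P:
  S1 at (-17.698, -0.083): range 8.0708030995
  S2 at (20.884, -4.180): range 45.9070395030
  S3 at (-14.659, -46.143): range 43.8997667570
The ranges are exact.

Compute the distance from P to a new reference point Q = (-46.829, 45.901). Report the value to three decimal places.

53.986

eq1: (x + 17.698)² + (y + 0.083)² = 8.0708030995²
eq2: (x − 20.884)² + (y + 4.180)² = 45.9070395030²
eq3: (x + 14.659)² + (y + 46.143)² = 43.8997667570²
eq3−eq2, eq3−eq1 (x²,y² cancel):
  71.086·x + 83.926·y = -2070.715629
  -6.078·x + 92.120·y = -168.784978
det = 71.086·92.120 − 83.926·-6.078 = 7058.544548
x = (-2070.715629·92.120 − 83.926·-168.784978) / 7058.544548 = -25.017746
y = (71.086·-168.784978 − -2070.715629·-6.078) / 7058.544548 = -3.482879
|P − Q| = √((-25.017746 − -46.829)² + (-3.482879 − 45.901)²) = 53.986094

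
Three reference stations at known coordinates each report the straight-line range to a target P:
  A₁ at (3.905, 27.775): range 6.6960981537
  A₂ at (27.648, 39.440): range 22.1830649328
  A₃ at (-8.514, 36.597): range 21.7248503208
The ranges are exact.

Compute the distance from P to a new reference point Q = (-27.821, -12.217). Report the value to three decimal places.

53.714

eq1: (x − 3.905)² + (y − 27.775)² = 6.6960981537²
eq2: (x − 27.648)² + (y − 39.440)² = 22.1830649328²
eq3: (x + 8.514)² + (y − 36.597)² = 21.7248503208²
eq1−eq3, eq1−eq2 (x²,y² cancel):
  -24.838·x + 17.644·y = 197.997564
  47.486·x + 23.330·y = 1085.975215
det = -24.838·23.330 − 17.644·47.486 = -1417.313524
x = (197.997564·23.330 − 17.644·1085.975215) / -1417.313524 = 10.260019
y = (-24.838·1085.975215 − 197.997564·47.486) / -1417.313524 = 25.665150
|P − Q| = √((10.260019 − -27.821)² + (25.665150 − -12.217)²) = 53.714256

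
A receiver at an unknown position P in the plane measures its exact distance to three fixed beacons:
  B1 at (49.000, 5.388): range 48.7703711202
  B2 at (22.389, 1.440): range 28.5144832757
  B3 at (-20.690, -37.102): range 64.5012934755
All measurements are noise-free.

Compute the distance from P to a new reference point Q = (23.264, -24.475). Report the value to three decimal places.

eq1: (x − 49.000)² + (y − 5.388)² = 48.7703711202²
eq2: (x − 22.389)² + (y − 1.440)² = 28.5144832757²
eq3: (x + 20.690)² + (y + 37.102)² = 64.5012934755²
eq3−eq1, eq3−eq2 (x²,y² cancel):
  139.380·x + 84.980·y = 2407.263801
  86.158·x + 77.084·y = 2046.047521
det = 139.380·77.084 − 84.980·86.158 = 3422.261080
x = (2407.263801·77.084 − 84.980·2046.047521) / 3422.261080 = 3.415404
y = (139.380·2046.047521 − 2407.263801·86.158) / 3422.261080 = 22.725639
|P − Q| = √((3.415404 − 23.264)² + (22.725639 − -24.475)²) = 51.204170

51.204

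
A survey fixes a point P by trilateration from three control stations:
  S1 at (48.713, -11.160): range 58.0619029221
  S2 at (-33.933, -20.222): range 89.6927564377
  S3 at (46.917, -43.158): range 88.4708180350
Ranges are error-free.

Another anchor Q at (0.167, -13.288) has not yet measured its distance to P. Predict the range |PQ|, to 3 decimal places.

63.780

eq1: (x − 48.713)² + (y + 11.160)² = 58.0619029221²
eq2: (x + 33.933)² + (y + 20.222)² = 89.6927564377²
eq3: (x − 46.917)² + (y + 43.158)² = 88.4708180350²
eq2−eq3, eq2−eq1 (x²,y² cancel):
  161.700·x − 45.872·y = 2721.144994
  165.292·x + 18.124·y = 5610.730182
det = 161.700·18.124 − -45.872·165.292 = 10512.925424
x = (2721.144994·18.124 − -45.872·5610.730182) / 10512.925424 = 29.172988
y = (161.700·5610.730182 − 2721.144994·165.292) / 10512.925424 = 43.515154
|P − Q| = √((29.172988 − 0.167)² + (43.515154 − -13.288)²) = 63.780449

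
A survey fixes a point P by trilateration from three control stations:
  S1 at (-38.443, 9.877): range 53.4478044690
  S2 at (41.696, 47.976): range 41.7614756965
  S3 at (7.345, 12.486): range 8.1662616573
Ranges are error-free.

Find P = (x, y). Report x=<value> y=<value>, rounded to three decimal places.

eq1: (x + 38.443)² + (y − 9.877)² = 53.4478044690²
eq2: (x − 41.696)² + (y − 47.976)² = 41.7614756965²
eq3: (x − 7.345)² + (y − 12.486)² = 8.1662616573²
eq1−eq3, eq1−eq2 (x²,y² cancel):
  91.576·x + 5.218·y = 1424.409816
  160.278·x + 76.198·y = 3577.480564
det = 91.576·76.198 − 5.218·160.278 = 6141.577444
x = (1424.409816·76.198 − 5.218·3577.480564) / 6141.577444 = 14.633030
y = (91.576·3577.480564 − 1424.409816·160.278) / 6141.577444 = 16.170081

x=14.633 y=16.170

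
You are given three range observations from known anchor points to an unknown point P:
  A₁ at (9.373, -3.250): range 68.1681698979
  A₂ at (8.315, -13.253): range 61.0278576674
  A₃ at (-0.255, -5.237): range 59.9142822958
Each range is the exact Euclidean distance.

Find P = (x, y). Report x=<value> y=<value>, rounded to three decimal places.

eq1: (x − 9.373)² + (y + 3.250)² = 68.1681698979²
eq2: (x − 8.315)² + (y + 13.253)² = 61.0278576674²
eq3: (x + 0.255)² + (y + 5.237)² = 59.9142822958²
eq1−eq2, eq1−eq3 (x²,y² cancel):
  -2.116·x − 20.006·y = 1068.865581
  -19.256·x − 3.974·y = 986.253729
det = -2.116·-3.974 − -20.006·-19.256 = -376.826552
x = (1068.865581·-3.974 − -20.006·986.253729) / -376.826552 = -41.088719
y = (-2.116·986.253729 − 1068.865581·-19.256) / -376.826552 = -49.081368

x=-41.089 y=-49.081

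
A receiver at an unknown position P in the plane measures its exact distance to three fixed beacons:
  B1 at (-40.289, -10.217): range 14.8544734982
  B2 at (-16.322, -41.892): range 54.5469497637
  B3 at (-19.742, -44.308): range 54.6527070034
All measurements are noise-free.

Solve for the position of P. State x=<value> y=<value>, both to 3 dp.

x=-48.376 y=2.243

eq1: (x + 40.289)² + (y + 10.217)² = 14.8544734982²
eq2: (x + 16.322)² + (y + 41.892)² = 54.5469497637²
eq3: (x + 19.742)² + (y + 44.308)² = 54.6527070034²
eq2−eq1, eq2−eq3 (x²,y² cancel):
  -47.934·x + 63.350·y = 2460.957608
  -6.840·x − 4.832·y = 320.049426
det = -47.934·-4.832 − 63.350·-6.840 = 664.931088
x = (2460.957608·-4.832 − 63.350·320.049426) / 664.931088 = -48.375657
y = (-47.934·320.049426 − 2460.957608·-6.840) / 664.931088 = 2.243392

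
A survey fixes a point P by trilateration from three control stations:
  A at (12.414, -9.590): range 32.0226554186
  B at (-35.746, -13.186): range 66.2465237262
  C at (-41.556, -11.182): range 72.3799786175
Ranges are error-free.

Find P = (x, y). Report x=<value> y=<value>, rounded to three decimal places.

eq1: (x − 12.414)² + (y + 9.590)² = 32.0226554186²
eq2: (x + 35.746)² + (y + 13.186)² = 66.2465237262²
eq3: (x + 41.556)² + (y + 11.182)² = 72.3799786175²
eq1−eq3, eq1−eq2 (x²,y² cancel):
  -107.940·x − 3.184·y = -2607.548081
  -96.320·x − 7.192·y = -2157.579830
det = -107.940·-7.192 − -3.184·-96.320 = 469.621600
x = (-2607.548081·-7.192 − -3.184·-2157.579830) / 469.621600 = 25.304951
y = (-107.940·-2157.579830 − -2607.548081·-96.320) / 469.621600 = -38.903373

x=25.305 y=-38.903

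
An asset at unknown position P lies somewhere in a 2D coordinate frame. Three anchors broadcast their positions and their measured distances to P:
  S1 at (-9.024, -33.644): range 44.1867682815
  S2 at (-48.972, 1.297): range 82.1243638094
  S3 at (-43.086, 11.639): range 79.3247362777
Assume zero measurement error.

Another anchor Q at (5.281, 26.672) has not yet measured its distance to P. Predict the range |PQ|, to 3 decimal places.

eq1: (x + 9.024)² + (y + 33.644)² = 44.1867682815²
eq2: (x + 48.972)² + (y − 1.297)² = 82.1243638094²
eq3: (x + 43.086)² + (y − 11.639)² = 79.3247362777²
eq2−eq3, eq2−eq1 (x²,y² cancel):
  11.772·x + 20.684·y = 43.928070
  79.896·x − 69.882·y = 3605.352959
det = 11.772·-69.882 − 20.684·79.896 = -2475.219768
x = (43.928070·-69.882 − 20.684·3605.352959) / -2475.219768 = 31.368084
y = (11.772·3605.352959 − 43.928070·79.896) / -2475.219768 = -15.728922
|P − Q| = √((31.368084 − 5.281)² + (-15.728922 − 26.672)²) = 49.783272

49.783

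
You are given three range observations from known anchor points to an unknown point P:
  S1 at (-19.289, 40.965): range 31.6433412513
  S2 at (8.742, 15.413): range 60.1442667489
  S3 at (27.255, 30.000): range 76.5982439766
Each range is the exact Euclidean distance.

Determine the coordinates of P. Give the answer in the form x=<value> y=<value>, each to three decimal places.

eq1: (x + 19.289)² + (y − 40.965)² = 31.6433412513²
eq2: (x − 8.742)² + (y − 15.413)² = 60.1442667489²
eq3: (x − 27.255)² + (y − 30.000)² = 76.5982439766²
eq2−eq3, eq2−eq1 (x²,y² cancel):
  37.026·x + 29.174·y = -921.106266
  -56.062·x + 51.104·y = 4352.245390
det = 37.026·51.104 − 29.174·-56.062 = 3527.729492
x = (-921.106266·51.104 − 29.174·4352.245390) / 3527.729492 = -49.336159
y = (37.026·4352.245390 − -921.106266·-56.062) / 3527.729492 = 31.041830

x=-49.336 y=31.042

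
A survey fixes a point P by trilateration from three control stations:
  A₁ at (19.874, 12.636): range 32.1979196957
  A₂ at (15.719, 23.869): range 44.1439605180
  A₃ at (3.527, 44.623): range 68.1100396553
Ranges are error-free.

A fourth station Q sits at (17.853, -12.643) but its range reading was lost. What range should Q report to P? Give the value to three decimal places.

eq1: (x − 19.874)² + (y − 12.636)² = 32.1979196957²
eq2: (x − 15.719)² + (y − 23.869)² = 44.1439605180²
eq3: (x − 3.527)² + (y − 44.623)² = 68.1100396553²
eq3−eq2, eq3−eq1 (x²,y² cancel):
  24.384·x − 41.508·y = 1503.452516
  32.694·x − 63.974·y = 2153.263983
det = 24.384·-63.974 − -41.508·32.694 = -202.879464
x = (1503.452516·-63.974 − -41.508·2153.263983) / -202.879464 = 33.538090
y = (24.384·2153.263983 − 1503.452516·32.694) / -202.879464 = -16.518737
|P − Q| = √((33.538090 − 17.853)² + (-16.518737 − -12.643)²) = 16.156837

16.157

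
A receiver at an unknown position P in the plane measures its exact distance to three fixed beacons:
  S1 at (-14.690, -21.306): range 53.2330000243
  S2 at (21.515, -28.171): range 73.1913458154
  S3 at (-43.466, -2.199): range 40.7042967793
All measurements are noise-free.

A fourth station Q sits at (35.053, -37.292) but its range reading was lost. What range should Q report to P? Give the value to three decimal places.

eq1: (x + 14.690)² + (y + 21.306)² = 53.2330000243²
eq2: (x − 21.515)² + (y + 28.171)² = 73.1913458154²
eq3: (x + 43.466)² + (y + 2.199)² = 40.7042967793²
eq1−eq3, eq1−eq2 (x²,y² cancel):
  -57.552·x + 38.214·y = 2401.299536
  72.410·x − 13.730·y = -1936.462081
det = -57.552·-13.730 − 38.214·72.410 = -1976.886780
x = (2401.299536·-13.730 − 38.214·-1936.462081) / -1976.886780 = -20.754916
y = (-57.552·-1936.462081 − 2401.299536·72.410) / -1976.886780 = 31.580379
|P − Q| = √((-20.754916 − 35.053)² + (31.580379 − -37.292)²) = 88.644955

88.645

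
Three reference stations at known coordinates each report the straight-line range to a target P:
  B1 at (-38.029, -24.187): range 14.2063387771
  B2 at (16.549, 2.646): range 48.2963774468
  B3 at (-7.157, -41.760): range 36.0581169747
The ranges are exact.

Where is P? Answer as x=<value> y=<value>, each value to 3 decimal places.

x=-29.094 y=-13.142

eq1: (x + 38.029)² + (y + 24.187)² = 14.2063387771²
eq2: (x − 16.549)² + (y − 2.646)² = 48.2963774468²
eq3: (x + 7.157)² + (y + 41.760)² = 36.0581169747²
eq2−eq3, eq2−eq1 (x²,y² cancel):
  -47.412·x − 88.812·y = 2546.601807
  -109.156·x − 53.666·y = 3881.065106
det = -47.412·-53.666 − -88.812·-109.156 = -7149.950280
x = (2546.601807·-53.666 − -88.812·3881.065106) / -7149.950280 = -29.093800
y = (-47.412·3881.065106 − 2546.601807·-109.156) / -7149.950280 = -13.142442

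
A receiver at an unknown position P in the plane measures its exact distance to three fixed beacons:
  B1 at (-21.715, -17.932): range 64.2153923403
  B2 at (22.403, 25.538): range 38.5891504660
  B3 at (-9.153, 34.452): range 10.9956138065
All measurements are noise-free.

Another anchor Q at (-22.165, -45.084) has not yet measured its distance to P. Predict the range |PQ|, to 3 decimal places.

91.141

eq1: (x + 21.715)² + (y + 17.932)² = 64.2153923403²
eq2: (x − 22.403)² + (y − 25.538)² = 38.5891504660²
eq3: (x + 9.153)² + (y − 34.452)² = 10.9956138065²
eq2−eq1, eq2−eq3 (x²,y² cancel):
  -88.236·x − 86.940·y = -2995.480084
  -63.112·x + 17.828·y = 1484.852871
det = -88.236·17.828 − -86.940·-63.112 = -7060.028688
x = (-2995.480084·17.828 − -86.940·1484.852871) / -7060.028688 = -10.720876
y = (-88.236·1484.852871 − -2995.480084·-63.112) / -7060.028688 = 45.335257
|P − Q| = √((-10.720876 − -22.165)² + (45.335257 − -45.084)²) = 91.140606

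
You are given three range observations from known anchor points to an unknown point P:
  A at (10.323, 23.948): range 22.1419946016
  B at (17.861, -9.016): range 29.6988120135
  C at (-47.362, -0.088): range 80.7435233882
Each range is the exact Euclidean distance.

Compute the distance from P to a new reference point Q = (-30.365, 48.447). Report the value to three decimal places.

69.199

eq1: (x − 10.323)² + (y − 23.948)² = 22.1419946016²
eq2: (x − 17.861)² + (y + 9.016)² = 29.6988120135²
eq3: (x + 47.362)² + (y + 0.088)² = 80.7435233882²
eq2−eq1, eq2−eq3 (x²,y² cancel):
  -15.076·x + 65.928·y = 671.518966
  -130.446·x + 17.856·y = -3794.633923
det = -15.076·17.856 − 65.928·-130.446 = 8330.846832
x = (671.518966·17.856 − 65.928·-3794.633923) / 8330.846832 = 31.468982
y = (-15.076·-3794.633923 − 671.518966·-130.446) / 8330.846832 = 17.381770
|P − Q| = √((31.468982 − -30.365)² + (17.381770 − 48.447)²) = 69.198915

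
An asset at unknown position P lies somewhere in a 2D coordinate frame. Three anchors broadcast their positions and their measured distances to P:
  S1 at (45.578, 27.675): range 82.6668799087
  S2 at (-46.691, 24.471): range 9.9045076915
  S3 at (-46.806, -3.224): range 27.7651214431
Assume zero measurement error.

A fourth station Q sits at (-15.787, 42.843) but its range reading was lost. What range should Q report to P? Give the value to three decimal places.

eq1: (x − 45.578)² + (y − 27.675)² = 82.6668799087²
eq2: (x + 46.691)² + (y − 24.471)² = 9.9045076915²
eq3: (x + 46.806)² + (y + 3.224)² = 27.7651214431²
eq2−eq1, eq2−eq3 (x²,y² cancel):
  184.538·x + 6.408·y = -6671.333374
  -0.230·x − 55.390·y = -1250.486206
det = 184.538·-55.390 − 6.408·-0.230 = -10220.085980
x = (-6671.333374·-55.390 − 6.408·-1250.486206) / -10220.085980 = -36.940812
y = (184.538·-1250.486206 − -6671.333374·-0.230) / -10220.085980 = 22.729420
|P − Q| = √((-36.940812 − -15.787)² + (22.729420 − 42.843)²) = 29.189721

29.190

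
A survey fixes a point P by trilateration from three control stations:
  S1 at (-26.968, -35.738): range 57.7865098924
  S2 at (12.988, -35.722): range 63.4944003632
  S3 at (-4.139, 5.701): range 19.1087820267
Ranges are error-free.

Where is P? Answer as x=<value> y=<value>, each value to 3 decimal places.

eq1: (x + 26.968)² + (y + 35.738)² = 57.7865098924²
eq2: (x − 12.988)² + (y + 35.722)² = 63.4944003632²
eq3: (x + 4.139)² + (y − 5.701)² = 19.1087820267²
eq3−eq2, eq3−eq1 (x²,y² cancel):
  34.254·x − 82.846·y = -2271.276621
  -45.658·x − 82.878·y = -1019.290229
det = 34.254·-82.878 − -82.846·-45.658 = -6621.485680
x = (-2271.276621·-82.878 − -82.846·-1019.290229) / -6621.485680 = -15.675447
y = (34.254·-1019.290229 − -2271.276621·-45.658) / -6621.485680 = 20.934383

x=-15.675 y=20.934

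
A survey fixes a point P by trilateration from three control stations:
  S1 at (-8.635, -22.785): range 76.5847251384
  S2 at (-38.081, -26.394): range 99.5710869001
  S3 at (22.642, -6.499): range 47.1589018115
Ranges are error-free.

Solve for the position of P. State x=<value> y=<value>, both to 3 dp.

eq1: (x + 8.635)² + (y + 22.785)² = 76.5847251384²
eq2: (x + 38.081)² + (y + 26.394)² = 99.5710869001²
eq3: (x − 22.642)² + (y + 6.499)² = 47.1589018115²
eq1−eq3, eq1−eq2 (x²,y² cancel):
  62.554·x + 32.572·y = 3602.435819
  -58.892·x − 7.218·y = -2496.094875
det = 62.554·-7.218 − 32.572·-58.892 = 1466.715452
x = (3602.435819·-7.218 − 32.572·-2496.094875) / 1466.715452 = 37.703578
y = (62.554·-2496.094875 − 3602.435819·-58.892) / 1466.715452 = 38.190047

x=37.704 y=38.190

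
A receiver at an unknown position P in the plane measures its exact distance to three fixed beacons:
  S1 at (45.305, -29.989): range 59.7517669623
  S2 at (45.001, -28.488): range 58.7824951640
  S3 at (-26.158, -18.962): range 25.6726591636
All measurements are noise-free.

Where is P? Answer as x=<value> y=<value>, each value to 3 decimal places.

eq1: (x − 45.305)² + (y + 29.989)² = 59.7517669623²
eq2: (x − 45.001)² + (y + 28.488)² = 58.7824951640²
eq3: (x + 26.158)² + (y + 18.962)² = 25.6726591636²
eq2−eq3, eq2−eq1 (x²,y² cancel):
  -142.318·x + 19.052·y = 1003.438572
  0.608·x − 3.002·y = 0.335084
det = -142.318·-3.002 − 19.052·0.608 = 415.655020
x = (1003.438572·-3.002 − 19.052·0.335084) / 415.655020 = -7.262529
y = (-142.318·0.335084 − 1003.438572·0.608) / 415.655020 = -1.582512

x=-7.263 y=-1.583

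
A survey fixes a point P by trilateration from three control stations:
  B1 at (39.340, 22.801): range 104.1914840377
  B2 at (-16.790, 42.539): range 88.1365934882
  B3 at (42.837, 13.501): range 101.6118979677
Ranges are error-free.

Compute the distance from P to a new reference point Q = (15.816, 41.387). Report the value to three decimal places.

101.535

eq1: (x − 39.340)² + (y − 22.801)² = 104.1914840377²
eq2: (x + 16.790)² + (y − 42.539)² = 88.1365934882²
eq3: (x − 42.837)² + (y − 13.501)² = 101.6118979677²
eq2−eq3, eq2−eq1 (x²,y² cancel):
  119.254·x − 58.076·y = -2631.103748
  112.260·x − 39.476·y = -3111.755654
det = 119.254·-39.476 − -58.076·112.260 = 1811.940856
x = (-2631.103748·-39.476 − -58.076·-3111.755654) / 1811.940856 = -42.414668
y = (119.254·-3111.755654 − -2631.103748·112.260) / 1811.940856 = -41.790328
|P − Q| = √((-42.414668 − 15.816)² + (-41.790328 − 41.387)²) = 101.534617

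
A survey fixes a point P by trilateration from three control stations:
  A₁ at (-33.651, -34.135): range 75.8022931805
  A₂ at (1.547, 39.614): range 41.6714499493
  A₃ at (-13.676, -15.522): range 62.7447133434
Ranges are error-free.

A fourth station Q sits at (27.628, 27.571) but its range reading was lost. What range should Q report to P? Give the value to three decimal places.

eq1: (x + 33.651)² + (y + 34.135)² = 75.8022931805²
eq2: (x − 1.547)² + (y − 39.614)² = 41.6714499493²
eq3: (x + 13.676)² + (y + 15.522)² = 62.7447133434²
eq1−eq2, eq1−eq3 (x²,y² cancel):
  70.396·x + 147.498·y = 3283.552090
  39.950·x + 37.226·y = -60.533967
det = 70.396·37.226 − 147.498·39.950 = -3271.983604
x = (3283.552090·37.226 − 147.498·-60.533967) / -3271.983604 = -40.086432
y = (70.396·-60.533967 − 3283.552090·39.950) / -3271.983604 = 41.393623
|P − Q| = √((-40.086432 − 27.628)² + (41.393623 − 27.571)²) = 69.110847

69.111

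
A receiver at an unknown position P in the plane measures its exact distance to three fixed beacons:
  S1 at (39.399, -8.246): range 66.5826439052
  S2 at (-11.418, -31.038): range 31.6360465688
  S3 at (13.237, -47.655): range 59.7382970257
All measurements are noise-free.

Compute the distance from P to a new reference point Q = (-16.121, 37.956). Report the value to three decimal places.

eq1: (x − 39.399)² + (y + 8.246)² = 66.5826439052²
eq2: (x + 11.418)² + (y + 31.038)² = 31.6360465688²
eq3: (x − 13.237)² + (y + 47.655)² = 59.7382970257²
eq1−eq3, eq1−eq2 (x²,y² cancel):
  -52.324·x − 78.818·y = 1690.523815
  -101.634·x − 45.584·y = 2905.859478
det = -52.324·-45.584 − -78.818·-101.634 = -5625.451396
x = (1690.523815·-45.584 − -78.818·2905.859478) / -5625.451396 = -27.015289
y = (-52.324·2905.859478 − 1690.523815·-101.634) / -5625.451396 = -3.514119
|P − Q| = √((-27.015289 − -16.121)² + (-3.514119 − 37.956)²) = 42.877224

42.877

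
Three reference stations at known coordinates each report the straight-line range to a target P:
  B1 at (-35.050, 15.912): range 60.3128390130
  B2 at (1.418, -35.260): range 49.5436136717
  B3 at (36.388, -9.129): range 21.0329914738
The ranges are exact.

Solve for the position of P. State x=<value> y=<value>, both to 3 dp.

x=24.796 y=8.421

eq1: (x + 35.050)² + (y − 15.912)² = 60.3128390130²
eq2: (x − 1.418)² + (y + 35.260)² = 49.5436136717²
eq3: (x − 36.388)² + (y + 9.129)² = 21.0329914738²
eq3−eq2, eq3−eq1 (x²,y² cancel):
  -69.940·x − 52.262·y = -2174.329786
  -142.876·x + 50.082·y = -3120.982760
det = -69.940·50.082 − -52.262·-142.876 = -10969.720592
x = (-2174.329786·50.082 − -52.262·-3120.982760) / -10969.720592 = 24.795854
y = (-69.940·-3120.982760 − -2174.329786·-142.876) / -10969.720592 = 8.421182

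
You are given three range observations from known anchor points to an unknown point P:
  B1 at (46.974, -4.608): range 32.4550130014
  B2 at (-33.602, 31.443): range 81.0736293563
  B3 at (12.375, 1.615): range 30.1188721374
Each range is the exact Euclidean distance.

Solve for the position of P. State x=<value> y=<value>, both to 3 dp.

x=23.057 y=-26.546

eq1: (x − 46.974)² + (y + 4.608)² = 32.4550130014²
eq2: (x + 33.602)² + (y − 31.443)² = 81.0736293563²
eq3: (x − 12.375)² + (y − 1.615)² = 30.1188721374²
eq2−eq3, eq2−eq1 (x²,y² cancel):
  91.954·x − 59.656·y = 3703.779115
  161.152·x − 72.102·y = 5629.639195
det = 91.954·-72.102 − -59.656·161.152 = 2983.616404
x = (3703.779115·-72.102 − -59.656·5629.639195) / 2983.616404 = 23.056541
y = (91.954·5629.639195 − 3703.779115·161.152) / 2983.616404 = -26.546164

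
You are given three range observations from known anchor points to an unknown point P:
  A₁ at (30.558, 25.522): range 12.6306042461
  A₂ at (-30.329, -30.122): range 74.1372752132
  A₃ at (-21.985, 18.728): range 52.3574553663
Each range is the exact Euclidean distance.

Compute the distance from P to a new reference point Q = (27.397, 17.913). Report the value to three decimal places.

5.669

eq1: (x − 30.558)² + (y − 25.522)² = 12.6306042461²
eq2: (x + 30.329)² + (y + 30.122)² = 74.1372752132²
eq3: (x + 21.985)² + (y − 18.728)² = 52.3574553663²
eq3−eq2, eq3−eq1 (x²,y² cancel):
  -16.688·x − 97.700·y = -1761.927528
  105.086·x + 13.588·y = 3332.856608
det = -16.688·13.588 − -97.700·105.086 = 10040.145656
x = (-1761.927528·13.588 − -97.700·3332.856608) / 10040.145656 = 30.047275
y = (-16.688·3332.856608 − -1761.927528·105.086) / 10040.145656 = 12.901726
|P − Q| = √((30.047275 − 27.397)² + (12.901726 − 17.913)²) = 5.668935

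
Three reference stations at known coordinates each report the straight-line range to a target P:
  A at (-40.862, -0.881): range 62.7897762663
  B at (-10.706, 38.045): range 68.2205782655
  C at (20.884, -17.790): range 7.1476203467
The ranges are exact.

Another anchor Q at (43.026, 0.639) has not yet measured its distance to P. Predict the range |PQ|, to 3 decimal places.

35.542

eq1: (x + 40.862)² + (y + 0.881)² = 62.7897762663²
eq2: (x + 10.706)² + (y − 38.045)² = 68.2205782655²
eq3: (x − 20.884)² + (y + 17.790)² = 7.1476203467²
eq1−eq3, eq1−eq2 (x²,y² cancel):
  123.492·x − 33.818·y = 2973.613878
  60.312·x + 77.852·y = -819.930039
det = 123.492·77.852 − -33.818·60.312 = 11653.730400
x = (2973.613878·77.852 − -33.818·-819.930039) / 11653.730400 = 17.485679
y = (123.492·-819.930039 − 2973.613878·60.312) / 11653.730400 = -24.078076
|P − Q| = √((17.485679 − 43.026)² + (-24.078076 − 0.639)²) = 35.542113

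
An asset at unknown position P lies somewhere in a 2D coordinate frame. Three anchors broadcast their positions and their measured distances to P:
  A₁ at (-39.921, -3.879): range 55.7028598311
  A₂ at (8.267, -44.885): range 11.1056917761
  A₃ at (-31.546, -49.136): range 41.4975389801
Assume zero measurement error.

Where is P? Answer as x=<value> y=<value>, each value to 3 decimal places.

eq1: (x + 39.921)² + (y + 3.879)² = 55.7028598311²
eq2: (x − 8.267)² + (y + 44.885)² = 11.1056917761²
eq3: (x + 31.546)² + (y + 49.136)² = 41.4975389801²
eq2−eq1, eq2−eq3 (x²,y² cancel):
  -96.376·x + 82.012·y = -3453.745836
  -79.626·x − 8.502·y = -272.219254
det = -96.376·-8.502 − 82.012·-79.626 = 7349.676264
x = (-3453.745836·-8.502 − 82.012·-272.219254) / 7349.676264 = 7.032826
y = (-96.376·-272.219254 − -3453.745836·-79.626) / 7349.676264 = -33.848098

x=7.033 y=-33.848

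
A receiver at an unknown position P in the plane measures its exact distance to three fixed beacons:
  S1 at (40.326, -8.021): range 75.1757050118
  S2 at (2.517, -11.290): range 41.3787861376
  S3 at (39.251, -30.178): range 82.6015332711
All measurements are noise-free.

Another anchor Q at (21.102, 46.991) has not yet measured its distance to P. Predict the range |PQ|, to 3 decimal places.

eq1: (x − 40.326)² + (y + 8.021)² = 75.1757050118²
eq2: (x − 2.517)² + (y + 11.290)² = 41.3787861376²
eq3: (x − 39.251)² + (y + 30.178)² = 82.6015332711²
eq2−eq1, eq2−eq3 (x²,y² cancel):
  75.618·x + 6.538·y = -2382.459354
  73.468·x − 37.776·y = -2793.256061
det = 75.618·-37.776 − 6.538·73.468 = -3336.879352
x = (-2382.459354·-37.776 − 6.538·-2793.256061) / -3336.879352 = -32.444114
y = (75.618·-2793.256061 − -2382.459354·73.468) / -3336.879352 = 10.844238
|P − Q| = √((-32.444114 − 21.102)² + (10.844238 − 46.991)²) = 64.604758

64.605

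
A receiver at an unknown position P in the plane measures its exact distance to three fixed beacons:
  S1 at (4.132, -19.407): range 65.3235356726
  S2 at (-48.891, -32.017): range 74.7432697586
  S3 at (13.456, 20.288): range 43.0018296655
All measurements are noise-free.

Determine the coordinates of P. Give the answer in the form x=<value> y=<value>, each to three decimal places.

x=-25.306 y=38.908

eq1: (x − 4.132)² + (y + 19.407)² = 65.3235356726²
eq2: (x + 48.891)² + (y + 32.017)² = 74.7432697586²
eq3: (x − 13.456)² + (y − 20.288)² = 43.0018296655²
eq3−eq2, eq3−eq1 (x²,y² cancel):
  -124.694·x − 104.610·y = -914.647730
  -18.648·x − 79.390·y = -2616.968765
det = -124.694·-79.390 − -104.610·-18.648 = 7948.689380
x = (-914.647730·-79.390 − -104.610·-2616.968765) / 7948.689380 = -25.305709
y = (-124.694·-2616.968765 − -914.647730·-18.648) / 7948.689380 = 38.907540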